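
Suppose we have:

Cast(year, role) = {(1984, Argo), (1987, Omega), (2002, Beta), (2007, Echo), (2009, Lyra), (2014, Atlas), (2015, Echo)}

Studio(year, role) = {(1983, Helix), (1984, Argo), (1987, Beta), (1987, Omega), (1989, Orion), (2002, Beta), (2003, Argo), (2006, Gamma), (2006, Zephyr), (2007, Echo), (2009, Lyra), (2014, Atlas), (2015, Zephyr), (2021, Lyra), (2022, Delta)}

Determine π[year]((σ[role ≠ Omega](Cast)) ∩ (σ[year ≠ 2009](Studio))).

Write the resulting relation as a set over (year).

{1984, 2002, 2007, 2014}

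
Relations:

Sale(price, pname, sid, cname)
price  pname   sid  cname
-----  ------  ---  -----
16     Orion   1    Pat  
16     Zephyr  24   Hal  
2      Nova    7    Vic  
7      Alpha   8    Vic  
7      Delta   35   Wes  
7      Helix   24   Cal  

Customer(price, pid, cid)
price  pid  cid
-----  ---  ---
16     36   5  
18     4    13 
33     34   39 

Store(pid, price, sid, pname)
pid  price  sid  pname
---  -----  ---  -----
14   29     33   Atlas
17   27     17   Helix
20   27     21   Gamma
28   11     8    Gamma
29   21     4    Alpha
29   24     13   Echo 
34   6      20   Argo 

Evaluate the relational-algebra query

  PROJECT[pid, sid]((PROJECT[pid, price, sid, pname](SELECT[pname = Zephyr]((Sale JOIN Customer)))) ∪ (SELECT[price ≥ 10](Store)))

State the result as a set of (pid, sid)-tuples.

Sale ⋈ Customer (natural join on price): {(16, Orion, 1, Pat, 36, 5), (16, Zephyr, 24, Hal, 36, 5)}
Filtering on pname = Zephyr leaves {(16, Zephyr, 24, Hal, 36, 5)}.
π[pid, price, sid, pname]: project onto (pid, price, sid, pname) → {(36, 16, 24, Zephyr)}
Filtering on price ≥ 10 leaves {(14, 29, 33, Atlas), (17, 27, 17, Helix), (20, 27, 21, Gamma), (28, 11, 8, Gamma), (29, 21, 4, Alpha), (29, 24, 13, Echo)}.
Taking the union: {(14, 29, 33, Atlas), (17, 27, 17, Helix), (20, 27, 21, Gamma), (28, 11, 8, Gamma), (29, 21, 4, Alpha), (29, 24, 13, Echo), (36, 16, 24, Zephyr)}
π[pid, sid]: project onto (pid, sid) → {(14, 33), (17, 17), (20, 21), (28, 8), (29, 13), (29, 4), (36, 24)}

{(14, 33), (17, 17), (20, 21), (28, 8), (29, 13), (29, 4), (36, 24)}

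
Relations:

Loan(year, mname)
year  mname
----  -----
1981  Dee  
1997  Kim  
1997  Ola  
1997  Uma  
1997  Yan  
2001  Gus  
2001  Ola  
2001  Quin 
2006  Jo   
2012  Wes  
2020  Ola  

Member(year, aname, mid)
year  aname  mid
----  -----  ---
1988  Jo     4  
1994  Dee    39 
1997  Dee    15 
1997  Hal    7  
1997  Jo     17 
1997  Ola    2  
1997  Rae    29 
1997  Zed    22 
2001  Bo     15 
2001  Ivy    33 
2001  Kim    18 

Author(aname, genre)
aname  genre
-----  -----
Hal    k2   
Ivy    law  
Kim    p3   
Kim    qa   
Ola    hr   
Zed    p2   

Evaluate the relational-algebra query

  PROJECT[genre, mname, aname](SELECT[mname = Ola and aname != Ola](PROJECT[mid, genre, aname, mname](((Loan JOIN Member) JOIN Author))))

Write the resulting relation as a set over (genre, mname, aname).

Loan ⋈ Member (natural join on year): {(1997, Kim, Dee, 15), (1997, Kim, Hal, 7), (1997, Kim, Jo, 17), (1997, Kim, Ola, 2), (1997, Kim, Rae, 29), (1997, Kim, Zed, 22), (1997, Ola, Dee, 15), (1997, Ola, Hal, 7), (1997, Ola, Jo, 17), (1997, Ola, Ola, 2), (1997, Ola, Rae, 29), (1997, Ola, Zed, 22), (1997, Uma, Dee, 15), (1997, Uma, Hal, 7), (1997, Uma, Jo, 17), (1997, Uma, Ola, 2), (1997, Uma, Rae, 29), (1997, Uma, Zed, 22), (1997, Yan, Dee, 15), (1997, Yan, Hal, 7), (1997, Yan, Jo, 17), (1997, Yan, Ola, 2), (1997, Yan, Rae, 29), (1997, Yan, Zed, 22), (2001, Gus, Bo, 15), (2001, Gus, Ivy, 33), (2001, Gus, Kim, 18), (2001, Ola, Bo, 15), (2001, Ola, Ivy, 33), (2001, Ola, Kim, 18), (2001, Quin, Bo, 15), (2001, Quin, Ivy, 33), (2001, Quin, Kim, 18)}
(Loan JOIN Member) ⋈ Author (natural join on aname): {(1997, Kim, Hal, 7, k2), (1997, Kim, Ola, 2, hr), (1997, Kim, Zed, 22, p2), (1997, Ola, Hal, 7, k2), (1997, Ola, Ola, 2, hr), (1997, Ola, Zed, 22, p2), (1997, Uma, Hal, 7, k2), (1997, Uma, Ola, 2, hr), (1997, Uma, Zed, 22, p2), (1997, Yan, Hal, 7, k2), (1997, Yan, Ola, 2, hr), (1997, Yan, Zed, 22, p2), (2001, Gus, Ivy, 33, law), (2001, Gus, Kim, 18, p3), (2001, Gus, Kim, 18, qa), (2001, Ola, Ivy, 33, law), (2001, Ola, Kim, 18, p3), (2001, Ola, Kim, 18, qa), (2001, Quin, Ivy, 33, law), (2001, Quin, Kim, 18, p3), (2001, Quin, Kim, 18, qa)}
Projecting to mid, genre, aname, mname: {(18, p3, Kim, Gus), (18, p3, Kim, Ola), (18, p3, Kim, Quin), (18, qa, Kim, Gus), (18, qa, Kim, Ola), (18, qa, Kim, Quin), (2, hr, Ola, Kim), (2, hr, Ola, Ola), (2, hr, Ola, Uma), (2, hr, Ola, Yan), (22, p2, Zed, Kim), (22, p2, Zed, Ola), (22, p2, Zed, Uma), (22, p2, Zed, Yan), (33, law, Ivy, Gus), (33, law, Ivy, Ola), (33, law, Ivy, Quin), (7, k2, Hal, Kim), (7, k2, Hal, Ola), (7, k2, Hal, Uma), (7, k2, Hal, Yan)}
Filtering on mname = Ola and aname != Ola leaves {(18, p3, Kim, Ola), (18, qa, Kim, Ola), (22, p2, Zed, Ola), (33, law, Ivy, Ola), (7, k2, Hal, Ola)}.
Projecting to genre, mname, aname: {(k2, Ola, Hal), (law, Ola, Ivy), (p2, Ola, Zed), (p3, Ola, Kim), (qa, Ola, Kim)}

{(k2, Ola, Hal), (law, Ola, Ivy), (p2, Ola, Zed), (p3, Ola, Kim), (qa, Ola, Kim)}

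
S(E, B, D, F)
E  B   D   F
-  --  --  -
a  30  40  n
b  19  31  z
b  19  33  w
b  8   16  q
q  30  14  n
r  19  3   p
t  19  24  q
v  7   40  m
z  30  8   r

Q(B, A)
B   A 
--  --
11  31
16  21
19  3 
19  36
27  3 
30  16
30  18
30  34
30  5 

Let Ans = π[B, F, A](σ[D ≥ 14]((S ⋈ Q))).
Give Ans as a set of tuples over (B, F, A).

Joining S and Q on B yields {(a, 30, 40, n, 16), (a, 30, 40, n, 18), (a, 30, 40, n, 34), (a, 30, 40, n, 5), (b, 19, 31, z, 3), (b, 19, 31, z, 36), (b, 19, 33, w, 3), (b, 19, 33, w, 36), (q, 30, 14, n, 16), (q, 30, 14, n, 18), (q, 30, 14, n, 34), (q, 30, 14, n, 5), (r, 19, 3, p, 3), (r, 19, 3, p, 36), (t, 19, 24, q, 3), (t, 19, 24, q, 36), (z, 30, 8, r, 16), (z, 30, 8, r, 18), (z, 30, 8, r, 34), (z, 30, 8, r, 5)}.
σ[D ≥ 14]: keep tuples satisfying D ≥ 14 → {(a, 30, 40, n, 16), (a, 30, 40, n, 18), (a, 30, 40, n, 34), (a, 30, 40, n, 5), (b, 19, 31, z, 3), (b, 19, 31, z, 36), (b, 19, 33, w, 3), (b, 19, 33, w, 36), (q, 30, 14, n, 16), (q, 30, 14, n, 18), (q, 30, 14, n, 34), (q, 30, 14, n, 5), (t, 19, 24, q, 3), (t, 19, 24, q, 36)}
π[B, F, A]: project onto (B, F, A) (4 duplicate(s) eliminated) → {(19, q, 3), (19, q, 36), (19, w, 3), (19, w, 36), (19, z, 3), (19, z, 36), (30, n, 16), (30, n, 18), (30, n, 34), (30, n, 5)}

{(19, q, 3), (19, q, 36), (19, w, 3), (19, w, 36), (19, z, 3), (19, z, 36), (30, n, 16), (30, n, 18), (30, n, 34), (30, n, 5)}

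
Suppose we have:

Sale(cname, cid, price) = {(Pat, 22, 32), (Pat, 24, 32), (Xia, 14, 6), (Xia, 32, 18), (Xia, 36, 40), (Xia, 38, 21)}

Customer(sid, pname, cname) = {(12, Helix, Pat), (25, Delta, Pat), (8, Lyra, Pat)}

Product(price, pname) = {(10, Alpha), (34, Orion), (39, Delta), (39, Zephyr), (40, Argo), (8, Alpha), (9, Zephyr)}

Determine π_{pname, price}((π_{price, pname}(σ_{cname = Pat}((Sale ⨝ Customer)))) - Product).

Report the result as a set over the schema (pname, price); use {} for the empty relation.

Joining Sale and Customer on cname yields {(Pat, 22, 32, 12, Helix), (Pat, 22, 32, 25, Delta), (Pat, 22, 32, 8, Lyra), (Pat, 24, 32, 12, Helix), (Pat, 24, 32, 25, Delta), (Pat, 24, 32, 8, Lyra)}.
Apply σ_{cname = Pat}; surviving tuples: {(Pat, 22, 32, 12, Helix), (Pat, 22, 32, 25, Delta), (Pat, 22, 32, 8, Lyra), (Pat, 24, 32, 12, Helix), (Pat, 24, 32, 25, Delta), (Pat, 24, 32, 8, Lyra)}
π[price, pname]: project onto (price, pname) (3 duplicate(s) eliminated) → {(32, Delta), (32, Helix), (32, Lyra)}
Taking the difference: {(32, Delta), (32, Helix), (32, Lyra)}
π[pname, price]: project onto (pname, price) → {(Delta, 32), (Helix, 32), (Lyra, 32)}

{(Delta, 32), (Helix, 32), (Lyra, 32)}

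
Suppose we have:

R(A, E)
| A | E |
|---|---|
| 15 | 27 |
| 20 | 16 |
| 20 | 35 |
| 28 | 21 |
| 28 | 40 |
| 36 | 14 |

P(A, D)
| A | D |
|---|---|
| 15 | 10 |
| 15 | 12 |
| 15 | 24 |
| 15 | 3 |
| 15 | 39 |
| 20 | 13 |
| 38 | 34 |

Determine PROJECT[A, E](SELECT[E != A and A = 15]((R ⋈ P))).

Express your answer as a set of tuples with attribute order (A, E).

Joining R and P on A yields {(15, 27, 10), (15, 27, 12), (15, 27, 24), (15, 27, 3), (15, 27, 39), (20, 16, 13), (20, 35, 13)}.
Selection E != A and A = 15: {(15, 27, 10), (15, 27, 12), (15, 27, 24), (15, 27, 3), (15, 27, 39)}
π[A, E]: project onto (A, E) (4 duplicate(s) eliminated) → {(15, 27)}

{(15, 27)}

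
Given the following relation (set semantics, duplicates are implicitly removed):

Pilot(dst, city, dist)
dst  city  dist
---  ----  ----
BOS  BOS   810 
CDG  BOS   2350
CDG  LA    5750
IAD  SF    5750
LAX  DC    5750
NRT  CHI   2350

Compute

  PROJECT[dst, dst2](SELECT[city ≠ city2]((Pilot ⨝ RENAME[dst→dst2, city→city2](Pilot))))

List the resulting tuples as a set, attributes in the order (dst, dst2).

ρ[dst→dst2, city→city2]: schema becomes (dst2, city2, dist); tuples unchanged.
Joining Pilot and RENAME[dst→dst2, city→city2](Pilot) on dist yields {(BOS, BOS, 810, BOS, BOS), (CDG, BOS, 2350, CDG, BOS), (CDG, BOS, 2350, NRT, CHI), (CDG, LA, 5750, CDG, LA), (CDG, LA, 5750, IAD, SF), (CDG, LA, 5750, LAX, DC), (IAD, SF, 5750, CDG, LA), (IAD, SF, 5750, IAD, SF), (IAD, SF, 5750, LAX, DC), (LAX, DC, 5750, CDG, LA), (LAX, DC, 5750, IAD, SF), (LAX, DC, 5750, LAX, DC), (NRT, CHI, 2350, CDG, BOS), (NRT, CHI, 2350, NRT, CHI)}.
Selection city ≠ city2: {(CDG, BOS, 2350, NRT, CHI), (CDG, LA, 5750, IAD, SF), (CDG, LA, 5750, LAX, DC), (IAD, SF, 5750, CDG, LA), (IAD, SF, 5750, LAX, DC), (LAX, DC, 5750, CDG, LA), (LAX, DC, 5750, IAD, SF), (NRT, CHI, 2350, CDG, BOS)}
Keep only column(s) dst, dst2: {(CDG, IAD), (CDG, LAX), (CDG, NRT), (IAD, CDG), (IAD, LAX), (LAX, CDG), (LAX, IAD), (NRT, CDG)}

{(CDG, IAD), (CDG, LAX), (CDG, NRT), (IAD, CDG), (IAD, LAX), (LAX, CDG), (LAX, IAD), (NRT, CDG)}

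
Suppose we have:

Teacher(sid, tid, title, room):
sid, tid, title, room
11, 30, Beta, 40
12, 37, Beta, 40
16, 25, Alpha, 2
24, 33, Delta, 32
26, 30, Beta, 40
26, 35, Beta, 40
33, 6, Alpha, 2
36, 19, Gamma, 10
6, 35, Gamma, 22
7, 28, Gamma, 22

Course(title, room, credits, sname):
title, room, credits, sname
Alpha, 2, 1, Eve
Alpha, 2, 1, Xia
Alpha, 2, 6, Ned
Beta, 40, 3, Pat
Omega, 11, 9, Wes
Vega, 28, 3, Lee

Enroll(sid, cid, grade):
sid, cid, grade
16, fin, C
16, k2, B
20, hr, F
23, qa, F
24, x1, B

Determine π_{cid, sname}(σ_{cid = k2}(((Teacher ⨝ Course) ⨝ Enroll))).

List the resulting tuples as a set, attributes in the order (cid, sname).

Teacher ⋈ Course (natural join on title, room): {(11, 30, Beta, 40, 3, Pat), (12, 37, Beta, 40, 3, Pat), (16, 25, Alpha, 2, 1, Eve), (16, 25, Alpha, 2, 1, Xia), (16, 25, Alpha, 2, 6, Ned), (26, 30, Beta, 40, 3, Pat), (26, 35, Beta, 40, 3, Pat), (33, 6, Alpha, 2, 1, Eve), (33, 6, Alpha, 2, 1, Xia), (33, 6, Alpha, 2, 6, Ned)}
(Teacher ⨝ Course) ⋈ Enroll (natural join on sid): {(16, 25, Alpha, 2, 1, Eve, fin, C), (16, 25, Alpha, 2, 1, Eve, k2, B), (16, 25, Alpha, 2, 1, Xia, fin, C), (16, 25, Alpha, 2, 1, Xia, k2, B), (16, 25, Alpha, 2, 6, Ned, fin, C), (16, 25, Alpha, 2, 6, Ned, k2, B)}
σ[cid = k2]: keep tuples satisfying cid = k2 → {(16, 25, Alpha, 2, 1, Eve, k2, B), (16, 25, Alpha, 2, 1, Xia, k2, B), (16, 25, Alpha, 2, 6, Ned, k2, B)}
Keep only column(s) cid, sname: {(k2, Eve), (k2, Ned), (k2, Xia)}

{(k2, Eve), (k2, Ned), (k2, Xia)}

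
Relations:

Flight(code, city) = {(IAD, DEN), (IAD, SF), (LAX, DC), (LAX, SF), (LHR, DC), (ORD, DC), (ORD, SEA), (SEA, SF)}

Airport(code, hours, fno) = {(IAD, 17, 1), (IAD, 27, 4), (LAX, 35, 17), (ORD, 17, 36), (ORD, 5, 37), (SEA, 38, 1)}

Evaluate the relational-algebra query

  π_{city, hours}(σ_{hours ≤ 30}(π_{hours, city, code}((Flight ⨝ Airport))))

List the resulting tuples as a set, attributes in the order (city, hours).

{(DC, 17), (DC, 5), (DEN, 17), (DEN, 27), (SEA, 17), (SEA, 5), (SF, 17), (SF, 27)}

Natural join on code: {(IAD, DEN, 17, 1), (IAD, DEN, 27, 4), (IAD, SF, 17, 1), (IAD, SF, 27, 4), (LAX, DC, 35, 17), (LAX, SF, 35, 17), (ORD, DC, 17, 36), (ORD, DC, 5, 37), (ORD, SEA, 17, 36), (ORD, SEA, 5, 37), (SEA, SF, 38, 1)}
π_{hours, city, code} gives {(17, DC, ORD), (17, DEN, IAD), (17, SEA, ORD), (17, SF, IAD), (27, DEN, IAD), (27, SF, IAD), (35, DC, LAX), (35, SF, LAX), (38, SF, SEA), (5, DC, ORD), (5, SEA, ORD)}.
Filtering on hours ≤ 30 leaves {(17, DC, ORD), (17, DEN, IAD), (17, SEA, ORD), (17, SF, IAD), (27, DEN, IAD), (27, SF, IAD), (5, DC, ORD), (5, SEA, ORD)}.
π_{city, hours} gives {(DC, 17), (DC, 5), (DEN, 17), (DEN, 27), (SEA, 17), (SEA, 5), (SF, 17), (SF, 27)}.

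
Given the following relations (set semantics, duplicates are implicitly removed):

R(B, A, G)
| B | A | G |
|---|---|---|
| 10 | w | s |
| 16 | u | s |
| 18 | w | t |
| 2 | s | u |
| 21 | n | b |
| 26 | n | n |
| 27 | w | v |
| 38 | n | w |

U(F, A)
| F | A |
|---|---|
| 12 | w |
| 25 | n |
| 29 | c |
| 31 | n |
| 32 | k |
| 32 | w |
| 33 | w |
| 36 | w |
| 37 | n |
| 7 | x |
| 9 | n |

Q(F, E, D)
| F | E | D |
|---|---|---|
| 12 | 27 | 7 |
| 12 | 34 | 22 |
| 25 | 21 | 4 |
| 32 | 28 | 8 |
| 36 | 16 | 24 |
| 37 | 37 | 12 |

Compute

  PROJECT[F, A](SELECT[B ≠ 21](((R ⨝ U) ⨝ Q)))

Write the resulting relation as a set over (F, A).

{(12, w), (25, n), (32, w), (36, w), (37, n)}

Natural join on A: {(10, w, s, 12), (10, w, s, 32), (10, w, s, 33), (10, w, s, 36), (18, w, t, 12), (18, w, t, 32), (18, w, t, 33), (18, w, t, 36), (21, n, b, 25), (21, n, b, 31), (21, n, b, 37), (21, n, b, 9), (26, n, n, 25), (26, n, n, 31), (26, n, n, 37), (26, n, n, 9), (27, w, v, 12), (27, w, v, 32), (27, w, v, 33), (27, w, v, 36), (38, n, w, 25), (38, n, w, 31), (38, n, w, 37), (38, n, w, 9)}
Natural join on F: {(10, w, s, 12, 27, 7), (10, w, s, 12, 34, 22), (10, w, s, 32, 28, 8), (10, w, s, 36, 16, 24), (18, w, t, 12, 27, 7), (18, w, t, 12, 34, 22), (18, w, t, 32, 28, 8), (18, w, t, 36, 16, 24), (21, n, b, 25, 21, 4), (21, n, b, 37, 37, 12), (26, n, n, 25, 21, 4), (26, n, n, 37, 37, 12), (27, w, v, 12, 27, 7), (27, w, v, 12, 34, 22), (27, w, v, 32, 28, 8), (27, w, v, 36, 16, 24), (38, n, w, 25, 21, 4), (38, n, w, 37, 37, 12)}
Apply σ_{B ≠ 21}; surviving tuples: {(10, w, s, 12, 27, 7), (10, w, s, 12, 34, 22), (10, w, s, 32, 28, 8), (10, w, s, 36, 16, 24), (18, w, t, 12, 27, 7), (18, w, t, 12, 34, 22), (18, w, t, 32, 28, 8), (18, w, t, 36, 16, 24), (26, n, n, 25, 21, 4), (26, n, n, 37, 37, 12), (27, w, v, 12, 27, 7), (27, w, v, 12, 34, 22), (27, w, v, 32, 28, 8), (27, w, v, 36, 16, 24), (38, n, w, 25, 21, 4), (38, n, w, 37, 37, 12)}
π_{F, A} gives {(12, w), (25, n), (32, w), (36, w), (37, n)} (11 duplicate(s) eliminated).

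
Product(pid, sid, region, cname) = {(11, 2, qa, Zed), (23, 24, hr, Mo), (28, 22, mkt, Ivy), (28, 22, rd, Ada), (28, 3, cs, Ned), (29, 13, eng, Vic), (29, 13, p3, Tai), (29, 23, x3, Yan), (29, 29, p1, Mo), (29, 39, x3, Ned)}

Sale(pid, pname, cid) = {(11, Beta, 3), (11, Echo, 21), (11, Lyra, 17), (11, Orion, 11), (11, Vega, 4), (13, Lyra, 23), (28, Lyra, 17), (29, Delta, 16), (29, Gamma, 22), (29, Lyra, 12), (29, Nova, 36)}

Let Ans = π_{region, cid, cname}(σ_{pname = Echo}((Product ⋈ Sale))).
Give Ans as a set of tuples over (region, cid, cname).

{(qa, 21, Zed)}

Natural join on pid: {(11, 2, qa, Zed, Beta, 3), (11, 2, qa, Zed, Echo, 21), (11, 2, qa, Zed, Lyra, 17), (11, 2, qa, Zed, Orion, 11), (11, 2, qa, Zed, Vega, 4), (28, 22, mkt, Ivy, Lyra, 17), (28, 22, rd, Ada, Lyra, 17), (28, 3, cs, Ned, Lyra, 17), (29, 13, eng, Vic, Delta, 16), (29, 13, eng, Vic, Gamma, 22), (29, 13, eng, Vic, Lyra, 12), (29, 13, eng, Vic, Nova, 36), (29, 13, p3, Tai, Delta, 16), (29, 13, p3, Tai, Gamma, 22), (29, 13, p3, Tai, Lyra, 12), (29, 13, p3, Tai, Nova, 36), (29, 23, x3, Yan, Delta, 16), (29, 23, x3, Yan, Gamma, 22), (29, 23, x3, Yan, Lyra, 12), (29, 23, x3, Yan, Nova, 36), (29, 29, p1, Mo, Delta, 16), (29, 29, p1, Mo, Gamma, 22), (29, 29, p1, Mo, Lyra, 12), (29, 29, p1, Mo, Nova, 36), (29, 39, x3, Ned, Delta, 16), (29, 39, x3, Ned, Gamma, 22), (29, 39, x3, Ned, Lyra, 12), (29, 39, x3, Ned, Nova, 36)}
Apply σ_{pname = Echo}; surviving tuples: {(11, 2, qa, Zed, Echo, 21)}
Keep only column(s) region, cid, cname: {(qa, 21, Zed)}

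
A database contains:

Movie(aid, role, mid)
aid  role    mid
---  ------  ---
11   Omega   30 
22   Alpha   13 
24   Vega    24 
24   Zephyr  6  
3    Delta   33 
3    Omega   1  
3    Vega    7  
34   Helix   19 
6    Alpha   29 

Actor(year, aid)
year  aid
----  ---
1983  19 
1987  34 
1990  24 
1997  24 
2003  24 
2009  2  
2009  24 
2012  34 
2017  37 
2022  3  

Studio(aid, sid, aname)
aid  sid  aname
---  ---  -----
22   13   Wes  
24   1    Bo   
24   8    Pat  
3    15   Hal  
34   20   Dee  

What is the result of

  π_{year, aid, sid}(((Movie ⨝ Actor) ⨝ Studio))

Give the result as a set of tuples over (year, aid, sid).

{(1987, 34, 20), (1990, 24, 1), (1990, 24, 8), (1997, 24, 1), (1997, 24, 8), (2003, 24, 1), (2003, 24, 8), (2009, 24, 1), (2009, 24, 8), (2012, 34, 20), (2022, 3, 15)}

Joining Movie and Actor on aid yields {(24, Vega, 24, 1990), (24, Vega, 24, 1997), (24, Vega, 24, 2003), (24, Vega, 24, 2009), (24, Zephyr, 6, 1990), (24, Zephyr, 6, 1997), (24, Zephyr, 6, 2003), (24, Zephyr, 6, 2009), (3, Delta, 33, 2022), (3, Omega, 1, 2022), (3, Vega, 7, 2022), (34, Helix, 19, 1987), (34, Helix, 19, 2012)}.
Joining (Movie ⨝ Actor) and Studio on aid yields {(24, Vega, 24, 1990, 1, Bo), (24, Vega, 24, 1990, 8, Pat), (24, Vega, 24, 1997, 1, Bo), (24, Vega, 24, 1997, 8, Pat), (24, Vega, 24, 2003, 1, Bo), (24, Vega, 24, 2003, 8, Pat), (24, Vega, 24, 2009, 1, Bo), (24, Vega, 24, 2009, 8, Pat), (24, Zephyr, 6, 1990, 1, Bo), (24, Zephyr, 6, 1990, 8, Pat), (24, Zephyr, 6, 1997, 1, Bo), (24, Zephyr, 6, 1997, 8, Pat), (24, Zephyr, 6, 2003, 1, Bo), (24, Zephyr, 6, 2003, 8, Pat), (24, Zephyr, 6, 2009, 1, Bo), (24, Zephyr, 6, 2009, 8, Pat), (3, Delta, 33, 2022, 15, Hal), (3, Omega, 1, 2022, 15, Hal), (3, Vega, 7, 2022, 15, Hal), (34, Helix, 19, 1987, 20, Dee), (34, Helix, 19, 2012, 20, Dee)}.
π[year, aid, sid]: project onto (year, aid, sid) (10 duplicate(s) eliminated) → {(1987, 34, 20), (1990, 24, 1), (1990, 24, 8), (1997, 24, 1), (1997, 24, 8), (2003, 24, 1), (2003, 24, 8), (2009, 24, 1), (2009, 24, 8), (2012, 34, 20), (2022, 3, 15)}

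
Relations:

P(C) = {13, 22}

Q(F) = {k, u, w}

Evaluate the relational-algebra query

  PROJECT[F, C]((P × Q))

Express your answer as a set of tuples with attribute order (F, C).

P × Q: Cartesian product, 2·3 = 6 tuples over (C, F).
π[F, C]: project onto (F, C) → {(k, 13), (k, 22), (u, 13), (u, 22), (w, 13), (w, 22)}

{(k, 13), (k, 22), (u, 13), (u, 22), (w, 13), (w, 22)}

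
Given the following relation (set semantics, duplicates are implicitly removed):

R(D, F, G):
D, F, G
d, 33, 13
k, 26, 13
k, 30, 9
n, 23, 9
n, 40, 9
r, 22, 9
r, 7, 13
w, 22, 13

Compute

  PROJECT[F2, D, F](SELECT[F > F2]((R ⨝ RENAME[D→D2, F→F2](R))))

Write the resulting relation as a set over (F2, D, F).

{(22, d, 33), (22, k, 26), (22, k, 30), (22, n, 23), (22, n, 40), (23, k, 30), (23, n, 40), (26, d, 33), (30, n, 40), (7, d, 33), (7, k, 26), (7, w, 22)}

ρ[D→D2, F→F2]: schema becomes (D2, F2, G); tuples unchanged.
R ⋈ RENAME[D→D2, F→F2](R) (natural join on G): {(d, 33, 13, d, 33), (d, 33, 13, k, 26), (d, 33, 13, r, 7), (d, 33, 13, w, 22), (k, 26, 13, d, 33), (k, 26, 13, k, 26), (k, 26, 13, r, 7), (k, 26, 13, w, 22), (k, 30, 9, k, 30), (k, 30, 9, n, 23), (k, 30, 9, n, 40), (k, 30, 9, r, 22), (n, 23, 9, k, 30), (n, 23, 9, n, 23), (n, 23, 9, n, 40), (n, 23, 9, r, 22), (n, 40, 9, k, 30), (n, 40, 9, n, 23), (n, 40, 9, n, 40), (n, 40, 9, r, 22), (r, 22, 9, k, 30), (r, 22, 9, n, 23), (r, 22, 9, n, 40), (r, 22, 9, r, 22), (r, 7, 13, d, 33), (r, 7, 13, k, 26), (r, 7, 13, r, 7), (r, 7, 13, w, 22), (w, 22, 13, d, 33), (w, 22, 13, k, 26), (w, 22, 13, r, 7), (w, 22, 13, w, 22)}
Apply σ_{F > F2}; surviving tuples: {(d, 33, 13, k, 26), (d, 33, 13, r, 7), (d, 33, 13, w, 22), (k, 26, 13, r, 7), (k, 26, 13, w, 22), (k, 30, 9, n, 23), (k, 30, 9, r, 22), (n, 23, 9, r, 22), (n, 40, 9, k, 30), (n, 40, 9, n, 23), (n, 40, 9, r, 22), (w, 22, 13, r, 7)}
π[F2, D, F]: project onto (F2, D, F) → {(22, d, 33), (22, k, 26), (22, k, 30), (22, n, 23), (22, n, 40), (23, k, 30), (23, n, 40), (26, d, 33), (30, n, 40), (7, d, 33), (7, k, 26), (7, w, 22)}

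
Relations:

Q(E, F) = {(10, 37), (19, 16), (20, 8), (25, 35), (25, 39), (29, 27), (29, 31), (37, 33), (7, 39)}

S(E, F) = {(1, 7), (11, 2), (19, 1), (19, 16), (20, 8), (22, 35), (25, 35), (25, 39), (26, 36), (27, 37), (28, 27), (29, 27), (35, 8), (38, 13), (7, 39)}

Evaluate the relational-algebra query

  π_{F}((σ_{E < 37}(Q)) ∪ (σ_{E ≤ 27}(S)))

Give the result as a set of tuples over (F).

{1, 16, 2, 27, 31, 35, 36, 37, 39, 7, 8}

Selection E < 37: {(10, 37), (19, 16), (20, 8), (25, 35), (25, 39), (29, 27), (29, 31), (7, 39)}
Selection E ≤ 27: {(1, 7), (11, 2), (19, 1), (19, 16), (20, 8), (22, 35), (25, 35), (25, 39), (26, 36), (27, 37), (7, 39)}
Set union of the two operands is {(1, 7), (10, 37), (11, 2), (19, 1), (19, 16), (20, 8), (22, 35), (25, 35), (25, 39), (26, 36), (27, 37), (29, 27), (29, 31), (7, 39)}.
π[F]: project onto (F) (3 duplicate(s) eliminated) → {1, 16, 2, 27, 31, 35, 36, 37, 39, 7, 8}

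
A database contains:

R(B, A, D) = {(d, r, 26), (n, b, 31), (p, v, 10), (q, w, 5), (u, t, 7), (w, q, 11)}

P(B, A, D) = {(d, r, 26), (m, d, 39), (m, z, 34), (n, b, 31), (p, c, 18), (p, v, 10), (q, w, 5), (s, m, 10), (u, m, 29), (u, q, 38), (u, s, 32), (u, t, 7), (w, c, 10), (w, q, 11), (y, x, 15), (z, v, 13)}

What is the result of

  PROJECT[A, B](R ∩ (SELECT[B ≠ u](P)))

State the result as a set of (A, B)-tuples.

{(b, n), (q, w), (r, d), (v, p), (w, q)}

Selection B ≠ u: {(d, r, 26), (m, d, 39), (m, z, 34), (n, b, 31), (p, c, 18), (p, v, 10), (q, w, 5), (s, m, 10), (w, c, 10), (w, q, 11), (y, x, 15), (z, v, 13)}
Set intersection of the two operands is {(d, r, 26), (n, b, 31), (p, v, 10), (q, w, 5), (w, q, 11)}.
Keep only column(s) A, B: {(b, n), (q, w), (r, d), (v, p), (w, q)}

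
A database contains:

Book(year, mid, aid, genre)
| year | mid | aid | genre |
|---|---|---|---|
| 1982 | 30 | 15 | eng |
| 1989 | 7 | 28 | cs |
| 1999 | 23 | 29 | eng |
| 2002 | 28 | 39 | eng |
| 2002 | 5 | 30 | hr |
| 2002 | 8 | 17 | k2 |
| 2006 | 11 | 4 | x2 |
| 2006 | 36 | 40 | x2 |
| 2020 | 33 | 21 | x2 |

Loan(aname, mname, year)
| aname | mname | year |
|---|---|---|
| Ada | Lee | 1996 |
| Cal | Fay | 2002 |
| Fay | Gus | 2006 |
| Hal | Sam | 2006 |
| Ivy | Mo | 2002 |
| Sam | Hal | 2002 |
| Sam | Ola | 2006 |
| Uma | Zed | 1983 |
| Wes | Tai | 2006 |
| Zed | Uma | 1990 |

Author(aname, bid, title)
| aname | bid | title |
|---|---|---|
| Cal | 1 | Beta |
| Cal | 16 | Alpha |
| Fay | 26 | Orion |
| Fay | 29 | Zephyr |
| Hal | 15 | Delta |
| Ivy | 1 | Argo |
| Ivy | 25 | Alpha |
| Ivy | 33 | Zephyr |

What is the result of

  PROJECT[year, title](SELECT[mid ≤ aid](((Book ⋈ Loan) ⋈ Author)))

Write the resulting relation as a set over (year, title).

{(2002, Alpha), (2002, Argo), (2002, Beta), (2002, Zephyr), (2006, Delta), (2006, Orion), (2006, Zephyr)}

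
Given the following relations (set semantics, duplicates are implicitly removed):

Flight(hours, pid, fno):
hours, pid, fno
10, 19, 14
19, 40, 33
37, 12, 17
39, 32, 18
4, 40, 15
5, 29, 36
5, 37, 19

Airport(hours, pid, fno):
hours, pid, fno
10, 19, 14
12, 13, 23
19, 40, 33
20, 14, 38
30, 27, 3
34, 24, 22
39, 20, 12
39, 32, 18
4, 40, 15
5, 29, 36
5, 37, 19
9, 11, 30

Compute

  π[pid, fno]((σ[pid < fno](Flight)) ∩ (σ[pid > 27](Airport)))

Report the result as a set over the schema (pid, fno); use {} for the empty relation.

Filtering on pid < fno leaves {(37, 12, 17), (5, 29, 36)}.
Filtering on pid > 27 leaves {(19, 40, 33), (39, 32, 18), (4, 40, 15), (5, 29, 36), (5, 37, 19)}.
Intersection: {(37, 12, 17), (5, 29, 36)} with {(19, 40, 33), (39, 32, 18), (4, 40, 15), (5, 29, 36), (5, 37, 19)} → {(5, 29, 36)}
Projecting to pid, fno: {(29, 36)}

{(29, 36)}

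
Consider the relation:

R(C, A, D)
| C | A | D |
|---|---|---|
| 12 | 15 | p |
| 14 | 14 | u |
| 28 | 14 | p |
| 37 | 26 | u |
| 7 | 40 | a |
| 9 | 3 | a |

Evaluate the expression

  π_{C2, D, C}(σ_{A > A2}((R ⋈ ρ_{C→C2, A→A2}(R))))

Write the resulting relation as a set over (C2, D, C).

ρ[C→C2, A→A2]: schema becomes (C2, A2, D); tuples unchanged.
Joining R and ρ_{C→C2, A→A2}(R) on D yields {(12, 15, p, 12, 15), (12, 15, p, 28, 14), (14, 14, u, 14, 14), (14, 14, u, 37, 26), (28, 14, p, 12, 15), (28, 14, p, 28, 14), (37, 26, u, 14, 14), (37, 26, u, 37, 26), (7, 40, a, 7, 40), (7, 40, a, 9, 3), (9, 3, a, 7, 40), (9, 3, a, 9, 3)}.
Selection A > A2: {(12, 15, p, 28, 14), (37, 26, u, 14, 14), (7, 40, a, 9, 3)}
Keep only column(s) C2, D, C: {(14, u, 37), (28, p, 12), (9, a, 7)}

{(14, u, 37), (28, p, 12), (9, a, 7)}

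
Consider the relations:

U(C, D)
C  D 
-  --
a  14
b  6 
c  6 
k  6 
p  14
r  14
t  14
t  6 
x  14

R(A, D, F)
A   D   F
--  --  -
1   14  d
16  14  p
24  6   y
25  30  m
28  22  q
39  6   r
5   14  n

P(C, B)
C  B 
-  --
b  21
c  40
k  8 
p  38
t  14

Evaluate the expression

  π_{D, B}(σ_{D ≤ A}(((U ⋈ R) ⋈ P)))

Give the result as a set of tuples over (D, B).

{(14, 14), (14, 38), (6, 14), (6, 21), (6, 40), (6, 8)}

Joining U and R on D yields {(a, 14, 1, d), (a, 14, 16, p), (a, 14, 5, n), (b, 6, 24, y), (b, 6, 39, r), (c, 6, 24, y), (c, 6, 39, r), (k, 6, 24, y), (k, 6, 39, r), (p, 14, 1, d), (p, 14, 16, p), (p, 14, 5, n), (r, 14, 1, d), (r, 14, 16, p), (r, 14, 5, n), (t, 14, 1, d), (t, 14, 16, p), (t, 14, 5, n), (t, 6, 24, y), (t, 6, 39, r), (x, 14, 1, d), (x, 14, 16, p), (x, 14, 5, n)}.
Joining (U ⋈ R) and P on C yields {(b, 6, 24, y, 21), (b, 6, 39, r, 21), (c, 6, 24, y, 40), (c, 6, 39, r, 40), (k, 6, 24, y, 8), (k, 6, 39, r, 8), (p, 14, 1, d, 38), (p, 14, 16, p, 38), (p, 14, 5, n, 38), (t, 14, 1, d, 14), (t, 14, 16, p, 14), (t, 14, 5, n, 14), (t, 6, 24, y, 14), (t, 6, 39, r, 14)}.
σ[D ≤ A]: keep tuples satisfying D ≤ A → {(b, 6, 24, y, 21), (b, 6, 39, r, 21), (c, 6, 24, y, 40), (c, 6, 39, r, 40), (k, 6, 24, y, 8), (k, 6, 39, r, 8), (p, 14, 16, p, 38), (t, 14, 16, p, 14), (t, 6, 24, y, 14), (t, 6, 39, r, 14)}
Keep only column(s) D, B (4 duplicate(s) eliminated): {(14, 14), (14, 38), (6, 14), (6, 21), (6, 40), (6, 8)}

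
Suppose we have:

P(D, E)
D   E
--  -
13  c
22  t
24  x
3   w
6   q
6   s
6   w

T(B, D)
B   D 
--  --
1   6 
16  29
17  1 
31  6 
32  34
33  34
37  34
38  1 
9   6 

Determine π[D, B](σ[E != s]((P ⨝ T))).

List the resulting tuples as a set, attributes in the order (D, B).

{(6, 1), (6, 31), (6, 9)}

Natural join on D: {(6, q, 1), (6, q, 31), (6, q, 9), (6, s, 1), (6, s, 31), (6, s, 9), (6, w, 1), (6, w, 31), (6, w, 9)}
Filtering on E != s leaves {(6, q, 1), (6, q, 31), (6, q, 9), (6, w, 1), (6, w, 31), (6, w, 9)}.
π_{D, B} gives {(6, 1), (6, 31), (6, 9)} (3 duplicate(s) eliminated).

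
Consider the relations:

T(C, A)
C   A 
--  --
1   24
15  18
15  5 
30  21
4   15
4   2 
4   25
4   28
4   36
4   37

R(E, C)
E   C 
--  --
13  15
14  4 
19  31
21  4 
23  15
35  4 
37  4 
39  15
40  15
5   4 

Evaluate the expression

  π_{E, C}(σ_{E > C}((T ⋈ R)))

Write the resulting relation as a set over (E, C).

Natural join on C: {(15, 18, 13), (15, 18, 23), (15, 18, 39), (15, 18, 40), (15, 5, 13), (15, 5, 23), (15, 5, 39), (15, 5, 40), (4, 15, 14), (4, 15, 21), (4, 15, 35), (4, 15, 37), (4, 15, 5), (4, 2, 14), (4, 2, 21), (4, 2, 35), (4, 2, 37), (4, 2, 5), (4, 25, 14), (4, 25, 21), (4, 25, 35), (4, 25, 37), (4, 25, 5), (4, 28, 14), (4, 28, 21), (4, 28, 35), (4, 28, 37), (4, 28, 5), (4, 36, 14), (4, 36, 21), (4, 36, 35), (4, 36, 37), (4, 36, 5), (4, 37, 14), (4, 37, 21), (4, 37, 35), (4, 37, 37), (4, 37, 5)}
Filtering on E > C leaves {(15, 18, 23), (15, 18, 39), (15, 18, 40), (15, 5, 23), (15, 5, 39), (15, 5, 40), (4, 15, 14), (4, 15, 21), (4, 15, 35), (4, 15, 37), (4, 15, 5), (4, 2, 14), (4, 2, 21), (4, 2, 35), (4, 2, 37), (4, 2, 5), (4, 25, 14), (4, 25, 21), (4, 25, 35), (4, 25, 37), (4, 25, 5), (4, 28, 14), (4, 28, 21), (4, 28, 35), (4, 28, 37), (4, 28, 5), (4, 36, 14), (4, 36, 21), (4, 36, 35), (4, 36, 37), (4, 36, 5), (4, 37, 14), (4, 37, 21), (4, 37, 35), (4, 37, 37), (4, 37, 5)}.
Projecting to E, C (28 duplicate(s) eliminated): {(14, 4), (21, 4), (23, 15), (35, 4), (37, 4), (39, 15), (40, 15), (5, 4)}

{(14, 4), (21, 4), (23, 15), (35, 4), (37, 4), (39, 15), (40, 15), (5, 4)}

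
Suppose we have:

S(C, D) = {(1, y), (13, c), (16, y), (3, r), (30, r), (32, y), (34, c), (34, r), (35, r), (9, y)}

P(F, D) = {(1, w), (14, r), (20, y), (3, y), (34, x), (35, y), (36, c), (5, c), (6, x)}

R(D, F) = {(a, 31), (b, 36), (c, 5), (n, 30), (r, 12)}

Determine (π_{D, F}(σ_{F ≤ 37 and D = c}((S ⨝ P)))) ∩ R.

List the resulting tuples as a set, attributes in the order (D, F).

{(c, 5)}

S ⋈ P (natural join on D): {(1, y, 20), (1, y, 3), (1, y, 35), (13, c, 36), (13, c, 5), (16, y, 20), (16, y, 3), (16, y, 35), (3, r, 14), (30, r, 14), (32, y, 20), (32, y, 3), (32, y, 35), (34, c, 36), (34, c, 5), (34, r, 14), (35, r, 14), (9, y, 20), (9, y, 3), (9, y, 35)}
Selection F ≤ 37 and D = c: {(13, c, 36), (13, c, 5), (34, c, 36), (34, c, 5)}
π_{D, F} gives {(c, 36), (c, 5)} (2 duplicate(s) eliminated).
Set intersection of the two operands is {(c, 5)}.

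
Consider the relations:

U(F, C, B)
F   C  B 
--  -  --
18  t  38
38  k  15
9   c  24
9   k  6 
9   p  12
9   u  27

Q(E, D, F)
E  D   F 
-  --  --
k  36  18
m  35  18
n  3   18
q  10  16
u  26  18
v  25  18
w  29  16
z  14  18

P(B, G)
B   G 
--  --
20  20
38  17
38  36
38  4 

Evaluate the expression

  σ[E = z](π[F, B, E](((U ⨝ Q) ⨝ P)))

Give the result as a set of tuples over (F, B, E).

Natural join on F: {(18, t, 38, k, 36), (18, t, 38, m, 35), (18, t, 38, n, 3), (18, t, 38, u, 26), (18, t, 38, v, 25), (18, t, 38, z, 14)}
Natural join on B: {(18, t, 38, k, 36, 17), (18, t, 38, k, 36, 36), (18, t, 38, k, 36, 4), (18, t, 38, m, 35, 17), (18, t, 38, m, 35, 36), (18, t, 38, m, 35, 4), (18, t, 38, n, 3, 17), (18, t, 38, n, 3, 36), (18, t, 38, n, 3, 4), (18, t, 38, u, 26, 17), (18, t, 38, u, 26, 36), (18, t, 38, u, 26, 4), (18, t, 38, v, 25, 17), (18, t, 38, v, 25, 36), (18, t, 38, v, 25, 4), (18, t, 38, z, 14, 17), (18, t, 38, z, 14, 36), (18, t, 38, z, 14, 4)}
π[F, B, E]: project onto (F, B, E) (12 duplicate(s) eliminated) → {(18, 38, k), (18, 38, m), (18, 38, n), (18, 38, u), (18, 38, v), (18, 38, z)}
Apply σ_{E = z}; surviving tuples: {(18, 38, z)}

{(18, 38, z)}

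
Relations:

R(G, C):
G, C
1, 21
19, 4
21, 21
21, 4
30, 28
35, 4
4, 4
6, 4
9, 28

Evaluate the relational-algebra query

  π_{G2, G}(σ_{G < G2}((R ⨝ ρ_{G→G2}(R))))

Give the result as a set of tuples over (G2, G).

ρ[G→G2]: schema becomes (G2, C); tuples unchanged.
R ⋈ ρ_{G→G2}(R) (natural join on C): {(1, 21, 1), (1, 21, 21), (19, 4, 19), (19, 4, 21), (19, 4, 35), (19, 4, 4), (19, 4, 6), (21, 21, 1), (21, 21, 21), (21, 4, 19), (21, 4, 21), (21, 4, 35), (21, 4, 4), (21, 4, 6), (30, 28, 30), (30, 28, 9), (35, 4, 19), (35, 4, 21), (35, 4, 35), (35, 4, 4), (35, 4, 6), (4, 4, 19), (4, 4, 21), (4, 4, 35), (4, 4, 4), (4, 4, 6), (6, 4, 19), (6, 4, 21), (6, 4, 35), (6, 4, 4), (6, 4, 6), (9, 28, 30), (9, 28, 9)}
Apply σ_{G < G2}; surviving tuples: {(1, 21, 21), (19, 4, 21), (19, 4, 35), (21, 4, 35), (4, 4, 19), (4, 4, 21), (4, 4, 35), (4, 4, 6), (6, 4, 19), (6, 4, 21), (6, 4, 35), (9, 28, 30)}
Projecting to G2, G: {(19, 4), (19, 6), (21, 1), (21, 19), (21, 4), (21, 6), (30, 9), (35, 19), (35, 21), (35, 4), (35, 6), (6, 4)}

{(19, 4), (19, 6), (21, 1), (21, 19), (21, 4), (21, 6), (30, 9), (35, 19), (35, 21), (35, 4), (35, 6), (6, 4)}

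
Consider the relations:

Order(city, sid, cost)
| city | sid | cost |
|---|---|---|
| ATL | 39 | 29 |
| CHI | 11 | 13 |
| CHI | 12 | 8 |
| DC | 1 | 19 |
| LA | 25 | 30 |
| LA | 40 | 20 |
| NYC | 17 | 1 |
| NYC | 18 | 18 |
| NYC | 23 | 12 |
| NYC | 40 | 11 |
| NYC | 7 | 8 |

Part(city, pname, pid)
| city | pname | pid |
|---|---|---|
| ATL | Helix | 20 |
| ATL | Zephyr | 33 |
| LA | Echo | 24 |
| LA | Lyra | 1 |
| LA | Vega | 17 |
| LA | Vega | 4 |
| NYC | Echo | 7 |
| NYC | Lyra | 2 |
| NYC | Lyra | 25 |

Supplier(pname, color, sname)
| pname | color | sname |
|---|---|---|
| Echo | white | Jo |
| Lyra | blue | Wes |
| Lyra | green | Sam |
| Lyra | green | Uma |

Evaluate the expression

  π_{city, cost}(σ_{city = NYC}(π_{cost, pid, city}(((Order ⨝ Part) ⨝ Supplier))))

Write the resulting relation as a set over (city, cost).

Natural join on city: {(ATL, 39, 29, Helix, 20), (ATL, 39, 29, Zephyr, 33), (LA, 25, 30, Echo, 24), (LA, 25, 30, Lyra, 1), (LA, 25, 30, Vega, 17), (LA, 25, 30, Vega, 4), (LA, 40, 20, Echo, 24), (LA, 40, 20, Lyra, 1), (LA, 40, 20, Vega, 17), (LA, 40, 20, Vega, 4), (NYC, 17, 1, Echo, 7), (NYC, 17, 1, Lyra, 2), (NYC, 17, 1, Lyra, 25), (NYC, 18, 18, Echo, 7), (NYC, 18, 18, Lyra, 2), (NYC, 18, 18, Lyra, 25), (NYC, 23, 12, Echo, 7), (NYC, 23, 12, Lyra, 2), (NYC, 23, 12, Lyra, 25), (NYC, 40, 11, Echo, 7), (NYC, 40, 11, Lyra, 2), (NYC, 40, 11, Lyra, 25), (NYC, 7, 8, Echo, 7), (NYC, 7, 8, Lyra, 2), (NYC, 7, 8, Lyra, 25)}
Natural join on pname: {(LA, 25, 30, Echo, 24, white, Jo), (LA, 25, 30, Lyra, 1, blue, Wes), (LA, 25, 30, Lyra, 1, green, Sam), (LA, 25, 30, Lyra, 1, green, Uma), (LA, 40, 20, Echo, 24, white, Jo), (LA, 40, 20, Lyra, 1, blue, Wes), (LA, 40, 20, Lyra, 1, green, Sam), (LA, 40, 20, Lyra, 1, green, Uma), (NYC, 17, 1, Echo, 7, white, Jo), (NYC, 17, 1, Lyra, 2, blue, Wes), (NYC, 17, 1, Lyra, 2, green, Sam), (NYC, 17, 1, Lyra, 2, green, Uma), (NYC, 17, 1, Lyra, 25, blue, Wes), (NYC, 17, 1, Lyra, 25, green, Sam), (NYC, 17, 1, Lyra, 25, green, Uma), (NYC, 18, 18, Echo, 7, white, Jo), (NYC, 18, 18, Lyra, 2, blue, Wes), (NYC, 18, 18, Lyra, 2, green, Sam), (NYC, 18, 18, Lyra, 2, green, Uma), (NYC, 18, 18, Lyra, 25, blue, Wes), (NYC, 18, 18, Lyra, 25, green, Sam), (NYC, 18, 18, Lyra, 25, green, Uma), (NYC, 23, 12, Echo, 7, white, Jo), (NYC, 23, 12, Lyra, 2, blue, Wes), (NYC, 23, 12, Lyra, 2, green, Sam), (NYC, 23, 12, Lyra, 2, green, Uma), (NYC, 23, 12, Lyra, 25, blue, Wes), (NYC, 23, 12, Lyra, 25, green, Sam), (NYC, 23, 12, Lyra, 25, green, Uma), (NYC, 40, 11, Echo, 7, white, Jo), (NYC, 40, 11, Lyra, 2, blue, Wes), (NYC, 40, 11, Lyra, 2, green, Sam), (NYC, 40, 11, Lyra, 2, green, Uma), (NYC, 40, 11, Lyra, 25, blue, Wes), (NYC, 40, 11, Lyra, 25, green, Sam), (NYC, 40, 11, Lyra, 25, green, Uma), (NYC, 7, 8, Echo, 7, white, Jo), (NYC, 7, 8, Lyra, 2, blue, Wes), (NYC, 7, 8, Lyra, 2, green, Sam), (NYC, 7, 8, Lyra, 2, green, Uma), (NYC, 7, 8, Lyra, 25, blue, Wes), (NYC, 7, 8, Lyra, 25, green, Sam), (NYC, 7, 8, Lyra, 25, green, Uma)}
Projecting to cost, pid, city (24 duplicate(s) eliminated): {(1, 2, NYC), (1, 25, NYC), (1, 7, NYC), (11, 2, NYC), (11, 25, NYC), (11, 7, NYC), (12, 2, NYC), (12, 25, NYC), (12, 7, NYC), (18, 2, NYC), (18, 25, NYC), (18, 7, NYC), (20, 1, LA), (20, 24, LA), (30, 1, LA), (30, 24, LA), (8, 2, NYC), (8, 25, NYC), (8, 7, NYC)}
σ[city = NYC]: keep tuples satisfying city = NYC → {(1, 2, NYC), (1, 25, NYC), (1, 7, NYC), (11, 2, NYC), (11, 25, NYC), (11, 7, NYC), (12, 2, NYC), (12, 25, NYC), (12, 7, NYC), (18, 2, NYC), (18, 25, NYC), (18, 7, NYC), (8, 2, NYC), (8, 25, NYC), (8, 7, NYC)}
Projecting to city, cost (10 duplicate(s) eliminated): {(NYC, 1), (NYC, 11), (NYC, 12), (NYC, 18), (NYC, 8)}

{(NYC, 1), (NYC, 11), (NYC, 12), (NYC, 18), (NYC, 8)}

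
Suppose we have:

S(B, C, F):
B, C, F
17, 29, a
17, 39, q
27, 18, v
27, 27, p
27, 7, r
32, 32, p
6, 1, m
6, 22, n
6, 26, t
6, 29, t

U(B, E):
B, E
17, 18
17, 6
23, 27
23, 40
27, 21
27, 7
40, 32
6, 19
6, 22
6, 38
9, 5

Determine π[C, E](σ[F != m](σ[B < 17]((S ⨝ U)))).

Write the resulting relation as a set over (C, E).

S ⋈ U (natural join on B): {(17, 29, a, 18), (17, 29, a, 6), (17, 39, q, 18), (17, 39, q, 6), (27, 18, v, 21), (27, 18, v, 7), (27, 27, p, 21), (27, 27, p, 7), (27, 7, r, 21), (27, 7, r, 7), (6, 1, m, 19), (6, 1, m, 22), (6, 1, m, 38), (6, 22, n, 19), (6, 22, n, 22), (6, 22, n, 38), (6, 26, t, 19), (6, 26, t, 22), (6, 26, t, 38), (6, 29, t, 19), (6, 29, t, 22), (6, 29, t, 38)}
Filtering on B < 17 leaves {(6, 1, m, 19), (6, 1, m, 22), (6, 1, m, 38), (6, 22, n, 19), (6, 22, n, 22), (6, 22, n, 38), (6, 26, t, 19), (6, 26, t, 22), (6, 26, t, 38), (6, 29, t, 19), (6, 29, t, 22), (6, 29, t, 38)}.
Filtering on F != m leaves {(6, 22, n, 19), (6, 22, n, 22), (6, 22, n, 38), (6, 26, t, 19), (6, 26, t, 22), (6, 26, t, 38), (6, 29, t, 19), (6, 29, t, 22), (6, 29, t, 38)}.
π_{C, E} gives {(22, 19), (22, 22), (22, 38), (26, 19), (26, 22), (26, 38), (29, 19), (29, 22), (29, 38)}.

{(22, 19), (22, 22), (22, 38), (26, 19), (26, 22), (26, 38), (29, 19), (29, 22), (29, 38)}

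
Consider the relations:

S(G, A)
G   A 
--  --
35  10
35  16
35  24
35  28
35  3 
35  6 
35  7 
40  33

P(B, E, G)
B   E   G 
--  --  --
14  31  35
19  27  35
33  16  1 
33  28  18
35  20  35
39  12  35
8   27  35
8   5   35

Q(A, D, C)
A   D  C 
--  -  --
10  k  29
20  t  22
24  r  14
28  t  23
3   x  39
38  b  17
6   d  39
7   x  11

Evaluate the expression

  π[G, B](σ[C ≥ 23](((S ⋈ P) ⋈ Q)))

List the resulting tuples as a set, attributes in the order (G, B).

S ⋈ P (natural join on G): {(35, 10, 14, 31), (35, 10, 19, 27), (35, 10, 35, 20), (35, 10, 39, 12), (35, 10, 8, 27), (35, 10, 8, 5), (35, 16, 14, 31), (35, 16, 19, 27), (35, 16, 35, 20), (35, 16, 39, 12), (35, 16, 8, 27), (35, 16, 8, 5), (35, 24, 14, 31), (35, 24, 19, 27), (35, 24, 35, 20), (35, 24, 39, 12), (35, 24, 8, 27), (35, 24, 8, 5), (35, 28, 14, 31), (35, 28, 19, 27), (35, 28, 35, 20), (35, 28, 39, 12), (35, 28, 8, 27), (35, 28, 8, 5), (35, 3, 14, 31), (35, 3, 19, 27), (35, 3, 35, 20), (35, 3, 39, 12), (35, 3, 8, 27), (35, 3, 8, 5), (35, 6, 14, 31), (35, 6, 19, 27), (35, 6, 35, 20), (35, 6, 39, 12), (35, 6, 8, 27), (35, 6, 8, 5), (35, 7, 14, 31), (35, 7, 19, 27), (35, 7, 35, 20), (35, 7, 39, 12), (35, 7, 8, 27), (35, 7, 8, 5)}
(S ⋈ P) ⋈ Q (natural join on A): {(35, 10, 14, 31, k, 29), (35, 10, 19, 27, k, 29), (35, 10, 35, 20, k, 29), (35, 10, 39, 12, k, 29), (35, 10, 8, 27, k, 29), (35, 10, 8, 5, k, 29), (35, 24, 14, 31, r, 14), (35, 24, 19, 27, r, 14), (35, 24, 35, 20, r, 14), (35, 24, 39, 12, r, 14), (35, 24, 8, 27, r, 14), (35, 24, 8, 5, r, 14), (35, 28, 14, 31, t, 23), (35, 28, 19, 27, t, 23), (35, 28, 35, 20, t, 23), (35, 28, 39, 12, t, 23), (35, 28, 8, 27, t, 23), (35, 28, 8, 5, t, 23), (35, 3, 14, 31, x, 39), (35, 3, 19, 27, x, 39), (35, 3, 35, 20, x, 39), (35, 3, 39, 12, x, 39), (35, 3, 8, 27, x, 39), (35, 3, 8, 5, x, 39), (35, 6, 14, 31, d, 39), (35, 6, 19, 27, d, 39), (35, 6, 35, 20, d, 39), (35, 6, 39, 12, d, 39), (35, 6, 8, 27, d, 39), (35, 6, 8, 5, d, 39), (35, 7, 14, 31, x, 11), (35, 7, 19, 27, x, 11), (35, 7, 35, 20, x, 11), (35, 7, 39, 12, x, 11), (35, 7, 8, 27, x, 11), (35, 7, 8, 5, x, 11)}
Filtering on C ≥ 23 leaves {(35, 10, 14, 31, k, 29), (35, 10, 19, 27, k, 29), (35, 10, 35, 20, k, 29), (35, 10, 39, 12, k, 29), (35, 10, 8, 27, k, 29), (35, 10, 8, 5, k, 29), (35, 28, 14, 31, t, 23), (35, 28, 19, 27, t, 23), (35, 28, 35, 20, t, 23), (35, 28, 39, 12, t, 23), (35, 28, 8, 27, t, 23), (35, 28, 8, 5, t, 23), (35, 3, 14, 31, x, 39), (35, 3, 19, 27, x, 39), (35, 3, 35, 20, x, 39), (35, 3, 39, 12, x, 39), (35, 3, 8, 27, x, 39), (35, 3, 8, 5, x, 39), (35, 6, 14, 31, d, 39), (35, 6, 19, 27, d, 39), (35, 6, 35, 20, d, 39), (35, 6, 39, 12, d, 39), (35, 6, 8, 27, d, 39), (35, 6, 8, 5, d, 39)}.
π[G, B]: project onto (G, B) (19 duplicate(s) eliminated) → {(35, 14), (35, 19), (35, 35), (35, 39), (35, 8)}

{(35, 14), (35, 19), (35, 35), (35, 39), (35, 8)}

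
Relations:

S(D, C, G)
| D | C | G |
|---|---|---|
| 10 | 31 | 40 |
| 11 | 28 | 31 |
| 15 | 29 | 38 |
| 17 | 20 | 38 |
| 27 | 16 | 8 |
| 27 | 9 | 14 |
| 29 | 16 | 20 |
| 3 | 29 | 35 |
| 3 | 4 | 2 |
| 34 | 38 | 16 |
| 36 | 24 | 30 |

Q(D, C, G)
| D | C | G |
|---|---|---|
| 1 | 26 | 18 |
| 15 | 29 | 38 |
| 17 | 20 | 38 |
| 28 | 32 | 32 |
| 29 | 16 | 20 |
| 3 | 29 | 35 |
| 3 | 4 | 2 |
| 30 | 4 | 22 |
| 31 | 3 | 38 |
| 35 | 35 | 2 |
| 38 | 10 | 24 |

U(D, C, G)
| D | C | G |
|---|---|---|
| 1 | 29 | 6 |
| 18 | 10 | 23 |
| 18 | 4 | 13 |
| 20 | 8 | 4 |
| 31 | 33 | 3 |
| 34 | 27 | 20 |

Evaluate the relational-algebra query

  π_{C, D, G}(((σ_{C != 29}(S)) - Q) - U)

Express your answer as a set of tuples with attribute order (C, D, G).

Selection C != 29: {(10, 31, 40), (11, 28, 31), (17, 20, 38), (27, 16, 8), (27, 9, 14), (29, 16, 20), (3, 4, 2), (34, 38, 16), (36, 24, 30)}
Taking the difference: {(10, 31, 40), (11, 28, 31), (27, 16, 8), (27, 9, 14), (34, 38, 16), (36, 24, 30)}
Taking the difference: {(10, 31, 40), (11, 28, 31), (27, 16, 8), (27, 9, 14), (34, 38, 16), (36, 24, 30)}
Keep only column(s) C, D, G: {(16, 27, 8), (24, 36, 30), (28, 11, 31), (31, 10, 40), (38, 34, 16), (9, 27, 14)}

{(16, 27, 8), (24, 36, 30), (28, 11, 31), (31, 10, 40), (38, 34, 16), (9, 27, 14)}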